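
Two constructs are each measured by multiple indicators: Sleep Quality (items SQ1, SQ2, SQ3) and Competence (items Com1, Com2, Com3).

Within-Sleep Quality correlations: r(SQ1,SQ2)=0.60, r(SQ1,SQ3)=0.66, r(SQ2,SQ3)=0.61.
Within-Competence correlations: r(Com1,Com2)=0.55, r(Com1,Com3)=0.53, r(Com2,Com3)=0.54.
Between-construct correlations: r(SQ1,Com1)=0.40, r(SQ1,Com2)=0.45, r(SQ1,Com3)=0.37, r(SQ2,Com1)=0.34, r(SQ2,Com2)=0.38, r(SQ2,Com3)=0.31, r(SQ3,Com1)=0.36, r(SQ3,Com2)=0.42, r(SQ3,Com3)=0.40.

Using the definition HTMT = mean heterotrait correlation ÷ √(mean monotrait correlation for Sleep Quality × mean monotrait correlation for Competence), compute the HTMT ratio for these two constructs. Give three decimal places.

0.657

Between-construct mean = 3.43/9 = 0.3811.
Mean within-SQ = 1.87/3 = 0.6233; mean within-Com = 1.62/3 = 0.5400.
Geometric mean = √(0.6233 × 0.5400) = 0.5802.
HTMT = 0.3811 / 0.5802 = 0.657.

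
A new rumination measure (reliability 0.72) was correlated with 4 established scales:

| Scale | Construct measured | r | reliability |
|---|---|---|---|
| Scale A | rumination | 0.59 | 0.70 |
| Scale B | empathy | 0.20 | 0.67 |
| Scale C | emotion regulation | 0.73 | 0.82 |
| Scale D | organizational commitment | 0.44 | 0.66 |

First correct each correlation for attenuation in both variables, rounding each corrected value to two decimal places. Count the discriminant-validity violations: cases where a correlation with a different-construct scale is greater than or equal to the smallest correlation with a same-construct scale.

1

Disattenuated r (r / √(r_scale · r_new)):
  Scale A (conv): 0.59 / √(0.70·0.72) = 0.83
  Scale B (disc): 0.20 / √(0.67·0.72) = 0.29
  Scale C (disc): 0.73 / √(0.82·0.72) = 0.95
  Scale D (disc): 0.44 / √(0.66·0.72) = 0.64
Smallest convergent = 0.83. Discriminant values: 0.29, 0.95, 0.64; count ≥ 0.83 → 1.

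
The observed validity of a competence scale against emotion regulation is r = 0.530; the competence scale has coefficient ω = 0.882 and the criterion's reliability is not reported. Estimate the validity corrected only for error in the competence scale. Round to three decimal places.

Single correction: r_c = r_obs / √r_xx = 0.530 / √0.882 = 0.530 / 0.9391 ≈ 0.564.

0.564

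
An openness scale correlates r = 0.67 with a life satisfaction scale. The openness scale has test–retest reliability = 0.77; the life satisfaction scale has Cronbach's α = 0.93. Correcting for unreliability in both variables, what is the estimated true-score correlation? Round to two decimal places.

0.79

r_true = r_obs / √(r_xx · r_yy) = 0.67 / √(0.77 × 0.93) = 0.67 / √0.7161 = 0.67 / 0.8462 ≈ 0.79.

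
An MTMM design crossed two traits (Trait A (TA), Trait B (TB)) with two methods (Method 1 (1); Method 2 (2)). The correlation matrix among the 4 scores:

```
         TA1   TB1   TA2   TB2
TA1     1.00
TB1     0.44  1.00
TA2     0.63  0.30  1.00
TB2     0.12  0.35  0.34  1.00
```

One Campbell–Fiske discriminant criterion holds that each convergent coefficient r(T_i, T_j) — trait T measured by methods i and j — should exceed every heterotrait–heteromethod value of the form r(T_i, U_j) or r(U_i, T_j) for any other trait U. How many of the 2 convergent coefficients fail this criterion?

0

Convergent coefficients and their comparison sets:
TA (methods 1·2): 0.63 vs {0.12, 0.30} → pass.
TB (methods 1·2): 0.35 vs {0.30, 0.12} → pass.
0 of 2 fail.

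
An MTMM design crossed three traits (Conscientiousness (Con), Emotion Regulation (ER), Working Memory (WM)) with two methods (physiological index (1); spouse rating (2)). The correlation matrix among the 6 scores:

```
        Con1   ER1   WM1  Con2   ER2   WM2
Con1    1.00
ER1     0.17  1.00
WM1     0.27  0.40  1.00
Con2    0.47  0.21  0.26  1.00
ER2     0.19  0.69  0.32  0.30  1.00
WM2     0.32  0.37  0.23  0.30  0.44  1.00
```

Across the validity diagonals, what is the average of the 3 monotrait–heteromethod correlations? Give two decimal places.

0.46

Convergent values: 0.47, 0.69, 0.23; mean = 1.39/3 = 0.46.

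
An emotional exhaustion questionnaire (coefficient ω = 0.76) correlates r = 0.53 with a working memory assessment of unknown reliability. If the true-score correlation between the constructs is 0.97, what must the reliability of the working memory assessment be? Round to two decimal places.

0.39

r_true = r_obs / √(r_xx · r_yy) ⇒ 0.97 = 0.53 / √(0.76 · r_yy).
√(0.76 · r_yy) = 0.53 / 0.97 = 0.5464; 0.76 · r_yy = 0.2986; r_yy = 0.2986 / 0.76 ≈ 0.39.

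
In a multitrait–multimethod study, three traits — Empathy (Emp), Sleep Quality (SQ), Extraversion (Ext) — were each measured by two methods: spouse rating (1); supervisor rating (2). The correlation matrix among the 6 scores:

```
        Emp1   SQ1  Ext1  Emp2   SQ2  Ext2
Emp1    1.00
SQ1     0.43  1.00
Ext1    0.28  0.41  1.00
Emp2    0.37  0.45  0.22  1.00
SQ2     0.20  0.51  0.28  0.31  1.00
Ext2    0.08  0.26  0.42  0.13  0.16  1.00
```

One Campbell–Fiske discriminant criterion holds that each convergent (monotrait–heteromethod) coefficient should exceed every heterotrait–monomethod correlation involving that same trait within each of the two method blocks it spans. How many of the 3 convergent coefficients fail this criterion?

Checking each validity diagonal entry against its comparison values:
Emp (methods 1·2): 0.37 vs {0.43, 0.31, 0.28, 0.13} → fail.
SQ (methods 1·2): 0.51 vs {0.43, 0.31, 0.41, 0.16} → pass.
Ext (methods 1·2): 0.42 vs {0.28, 0.13, 0.41, 0.16} → pass.
1 of 3 fail.

1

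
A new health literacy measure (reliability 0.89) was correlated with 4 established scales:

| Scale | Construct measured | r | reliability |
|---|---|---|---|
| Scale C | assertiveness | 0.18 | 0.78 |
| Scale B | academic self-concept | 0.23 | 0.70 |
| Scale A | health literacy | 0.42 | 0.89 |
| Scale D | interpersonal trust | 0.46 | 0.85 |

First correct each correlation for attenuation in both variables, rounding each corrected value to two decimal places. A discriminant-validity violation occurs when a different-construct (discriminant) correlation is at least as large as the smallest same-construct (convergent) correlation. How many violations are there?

Disattenuated r (r / √(r_scale · r_new)):
  Scale C (disc): 0.18 / √(0.78·0.89) = 0.22
  Scale B (disc): 0.23 / √(0.70·0.89) = 0.29
  Scale A (conv): 0.42 / √(0.89·0.89) = 0.47
  Scale D (disc): 0.46 / √(0.85·0.89) = 0.53
Smallest convergent = 0.47. Discriminant values: 0.22, 0.29, 0.53; count ≥ 0.47 → 1.

1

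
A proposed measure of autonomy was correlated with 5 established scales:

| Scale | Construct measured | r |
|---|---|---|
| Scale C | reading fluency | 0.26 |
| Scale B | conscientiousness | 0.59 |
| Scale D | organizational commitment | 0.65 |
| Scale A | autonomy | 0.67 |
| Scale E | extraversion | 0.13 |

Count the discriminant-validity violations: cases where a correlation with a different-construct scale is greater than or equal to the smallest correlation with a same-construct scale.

0

Convergent (same construct = autonomy): Scale A.
Smallest convergent = 0.67. Discriminant values: 0.26, 0.59, 0.65, 0.13; count ≥ 0.67 → 0.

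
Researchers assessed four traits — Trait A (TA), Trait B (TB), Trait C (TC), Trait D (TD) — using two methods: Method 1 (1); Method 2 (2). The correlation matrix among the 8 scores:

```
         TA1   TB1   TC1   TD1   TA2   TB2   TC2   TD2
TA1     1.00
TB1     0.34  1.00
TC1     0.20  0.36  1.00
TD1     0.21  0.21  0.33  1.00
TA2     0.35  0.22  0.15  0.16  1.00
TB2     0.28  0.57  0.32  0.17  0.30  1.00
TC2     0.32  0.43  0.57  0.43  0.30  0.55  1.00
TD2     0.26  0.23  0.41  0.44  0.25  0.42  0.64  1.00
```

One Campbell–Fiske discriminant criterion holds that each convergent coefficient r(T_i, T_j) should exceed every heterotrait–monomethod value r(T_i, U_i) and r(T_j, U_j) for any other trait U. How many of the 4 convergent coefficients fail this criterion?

Each convergent coefficient versus the relevant comparison correlations:
TA (methods 1·2): 0.35 vs {0.34, 0.30, 0.20, 0.30, 0.21, 0.25} → pass.
TB (methods 1·2): 0.57 vs {0.34, 0.30, 0.36, 0.55, 0.21, 0.42} → pass.
TC (methods 1·2): 0.57 vs {0.20, 0.30, 0.36, 0.55, 0.33, 0.64} → fail.
TD (methods 1·2): 0.44 vs {0.21, 0.25, 0.21, 0.42, 0.33, 0.64} → fail.
2 of 4 fail.

2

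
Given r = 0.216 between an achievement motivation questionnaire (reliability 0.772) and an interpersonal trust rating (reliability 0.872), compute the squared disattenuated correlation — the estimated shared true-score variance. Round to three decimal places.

0.069

Disattenuated r = 0.216 / √(0.772 × 0.872) = 0.216 / 0.8205 = 0.2633.
Shared true-score variance = 0.2633² = 0.0693 ≈ 0.069.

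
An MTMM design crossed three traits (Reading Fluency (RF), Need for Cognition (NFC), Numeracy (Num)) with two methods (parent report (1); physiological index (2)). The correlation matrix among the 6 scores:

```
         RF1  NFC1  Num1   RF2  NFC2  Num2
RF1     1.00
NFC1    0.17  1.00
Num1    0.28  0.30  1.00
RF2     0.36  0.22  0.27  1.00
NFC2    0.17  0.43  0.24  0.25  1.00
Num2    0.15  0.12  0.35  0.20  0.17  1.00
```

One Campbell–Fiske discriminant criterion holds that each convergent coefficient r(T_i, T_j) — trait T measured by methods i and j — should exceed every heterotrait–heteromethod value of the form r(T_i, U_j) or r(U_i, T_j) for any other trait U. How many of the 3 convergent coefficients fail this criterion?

Checking each validity diagonal entry against its comparison values:
RF (methods 1·2): 0.36 vs {0.17, 0.22, 0.15, 0.27} → pass.
NFC (methods 1·2): 0.43 vs {0.22, 0.17, 0.12, 0.24} → pass.
Num (methods 1·2): 0.35 vs {0.27, 0.15, 0.24, 0.12} → pass.
0 of 3 fail.

0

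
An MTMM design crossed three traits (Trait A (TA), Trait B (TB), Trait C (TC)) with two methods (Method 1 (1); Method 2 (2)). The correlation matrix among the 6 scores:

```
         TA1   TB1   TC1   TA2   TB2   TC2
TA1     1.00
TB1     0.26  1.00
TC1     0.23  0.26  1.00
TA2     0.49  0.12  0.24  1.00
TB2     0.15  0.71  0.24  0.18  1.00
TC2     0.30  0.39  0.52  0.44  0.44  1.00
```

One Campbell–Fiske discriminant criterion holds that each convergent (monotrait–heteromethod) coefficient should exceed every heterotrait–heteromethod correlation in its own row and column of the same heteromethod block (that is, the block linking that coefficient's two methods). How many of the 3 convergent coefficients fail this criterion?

0

Checking each validity diagonal entry against its comparison values:
TA (methods 1·2): 0.49 vs {0.15, 0.12, 0.30, 0.24} → pass.
TB (methods 1·2): 0.71 vs {0.12, 0.15, 0.39, 0.24} → pass.
TC (methods 1·2): 0.52 vs {0.24, 0.30, 0.24, 0.39} → pass.
0 of 3 fail.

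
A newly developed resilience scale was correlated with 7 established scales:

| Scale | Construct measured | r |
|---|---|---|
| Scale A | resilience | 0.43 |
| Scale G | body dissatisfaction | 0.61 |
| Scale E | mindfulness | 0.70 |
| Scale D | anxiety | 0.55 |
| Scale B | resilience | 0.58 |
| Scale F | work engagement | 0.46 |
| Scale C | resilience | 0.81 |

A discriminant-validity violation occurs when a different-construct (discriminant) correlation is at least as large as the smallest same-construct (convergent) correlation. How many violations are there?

4

Convergent (same construct = resilience): Scale A, Scale B, Scale C.
Smallest convergent = 0.43. Discriminant values: 0.61, 0.70, 0.55, 0.46; count ≥ 0.43 → 4.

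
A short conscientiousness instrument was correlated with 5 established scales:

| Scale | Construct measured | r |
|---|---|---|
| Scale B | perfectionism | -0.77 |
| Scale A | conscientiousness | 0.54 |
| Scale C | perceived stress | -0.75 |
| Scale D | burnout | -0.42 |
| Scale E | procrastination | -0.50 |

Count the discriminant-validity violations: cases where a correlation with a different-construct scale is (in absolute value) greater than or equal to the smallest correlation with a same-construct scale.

2

Convergent (same construct = conscientiousness): Scale A.
Smallest convergent = 0.54. Discriminant |r|: 0.77, 0.75, 0.42, 0.50; count ≥ 0.54 → 2.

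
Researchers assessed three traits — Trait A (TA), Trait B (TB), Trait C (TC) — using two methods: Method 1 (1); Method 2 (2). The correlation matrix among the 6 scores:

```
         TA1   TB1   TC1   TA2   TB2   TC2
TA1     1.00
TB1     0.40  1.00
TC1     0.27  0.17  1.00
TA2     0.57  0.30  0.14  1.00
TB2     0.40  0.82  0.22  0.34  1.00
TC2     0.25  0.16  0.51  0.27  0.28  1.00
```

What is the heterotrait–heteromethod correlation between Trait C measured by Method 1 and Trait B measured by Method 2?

Different traits and methods: r(TC1, TB2) = 0.22.

0.22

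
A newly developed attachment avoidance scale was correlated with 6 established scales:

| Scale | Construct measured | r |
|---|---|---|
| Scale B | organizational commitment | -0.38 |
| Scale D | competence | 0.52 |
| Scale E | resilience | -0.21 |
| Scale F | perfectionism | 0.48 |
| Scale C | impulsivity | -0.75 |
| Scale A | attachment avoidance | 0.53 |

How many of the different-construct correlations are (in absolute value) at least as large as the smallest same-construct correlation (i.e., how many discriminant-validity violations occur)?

Convergent (same construct = attachment avoidance): Scale A.
Smallest convergent = 0.53. Discriminant |r|: 0.38, 0.52, 0.21, 0.48, 0.75; count ≥ 0.53 → 1.

1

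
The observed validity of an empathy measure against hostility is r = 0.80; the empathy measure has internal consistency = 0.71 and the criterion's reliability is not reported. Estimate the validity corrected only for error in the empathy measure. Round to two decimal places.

Single correction: r_c = r_obs / √r_xx = 0.80 / √0.71 = 0.80 / 0.8426 ≈ 0.95.

0.95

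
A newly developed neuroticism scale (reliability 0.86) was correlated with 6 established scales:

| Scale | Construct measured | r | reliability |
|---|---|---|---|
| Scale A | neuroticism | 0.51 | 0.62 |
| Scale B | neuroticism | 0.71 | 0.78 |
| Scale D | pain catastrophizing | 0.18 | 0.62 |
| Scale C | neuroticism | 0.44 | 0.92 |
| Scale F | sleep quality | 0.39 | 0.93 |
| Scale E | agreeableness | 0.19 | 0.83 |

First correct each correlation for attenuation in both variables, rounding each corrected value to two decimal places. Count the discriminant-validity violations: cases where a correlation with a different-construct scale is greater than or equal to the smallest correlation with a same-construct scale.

0

Disattenuated r (r / √(r_scale · r_new)):
  Scale A (conv): 0.51 / √(0.62·0.86) = 0.70
  Scale B (conv): 0.71 / √(0.78·0.86) = 0.87
  Scale D (disc): 0.18 / √(0.62·0.86) = 0.25
  Scale C (conv): 0.44 / √(0.92·0.86) = 0.49
  Scale F (disc): 0.39 / √(0.93·0.86) = 0.44
  Scale E (disc): 0.19 / √(0.83·0.86) = 0.22
Smallest convergent = 0.49. Discriminant values: 0.25, 0.44, 0.22; count ≥ 0.49 → 0.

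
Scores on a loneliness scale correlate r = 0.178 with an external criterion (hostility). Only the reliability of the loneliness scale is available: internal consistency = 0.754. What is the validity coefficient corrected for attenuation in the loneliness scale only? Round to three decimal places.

0.205

Single correction: r_c = r_obs / √r_xx = 0.178 / √0.754 = 0.178 / 0.8683 ≈ 0.205.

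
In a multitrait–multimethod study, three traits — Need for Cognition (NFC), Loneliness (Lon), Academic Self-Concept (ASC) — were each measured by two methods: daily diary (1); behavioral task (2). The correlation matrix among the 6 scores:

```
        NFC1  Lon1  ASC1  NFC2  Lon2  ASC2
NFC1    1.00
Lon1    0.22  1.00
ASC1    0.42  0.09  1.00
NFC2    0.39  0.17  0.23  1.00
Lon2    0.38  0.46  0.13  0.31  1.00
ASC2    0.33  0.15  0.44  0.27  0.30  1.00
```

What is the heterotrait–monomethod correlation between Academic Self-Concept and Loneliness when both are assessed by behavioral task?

0.30

Different traits, same method: r(ASC2, Lon2) = 0.30.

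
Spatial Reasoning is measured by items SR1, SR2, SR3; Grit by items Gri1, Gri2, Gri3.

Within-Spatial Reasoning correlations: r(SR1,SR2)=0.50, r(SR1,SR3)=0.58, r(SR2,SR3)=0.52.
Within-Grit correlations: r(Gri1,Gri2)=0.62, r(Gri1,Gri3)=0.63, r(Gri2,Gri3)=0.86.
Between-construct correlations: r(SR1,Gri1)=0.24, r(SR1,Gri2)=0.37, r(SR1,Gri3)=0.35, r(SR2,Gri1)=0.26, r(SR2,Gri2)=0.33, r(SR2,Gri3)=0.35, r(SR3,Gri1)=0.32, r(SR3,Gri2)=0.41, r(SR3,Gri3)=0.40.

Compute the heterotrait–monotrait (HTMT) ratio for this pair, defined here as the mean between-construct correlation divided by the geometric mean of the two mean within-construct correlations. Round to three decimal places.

Mean heterotrait r = 3.03/9 = 0.3367.
Mean within-SR = 1.60/3 = 0.5333; mean within-Gri = 2.11/3 = 0.7033.
Geometric mean = √(0.5333 × 0.7033) = 0.6124.
HTMT = 0.3367 / 0.6124 = 0.550.

0.550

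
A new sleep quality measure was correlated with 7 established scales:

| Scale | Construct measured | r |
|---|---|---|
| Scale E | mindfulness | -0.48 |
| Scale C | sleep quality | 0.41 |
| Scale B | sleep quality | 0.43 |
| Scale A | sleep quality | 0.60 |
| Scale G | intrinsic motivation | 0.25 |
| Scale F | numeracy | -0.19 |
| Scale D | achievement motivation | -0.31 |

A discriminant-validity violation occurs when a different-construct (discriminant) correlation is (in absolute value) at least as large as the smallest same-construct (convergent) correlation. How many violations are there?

1

Convergent (same construct = sleep quality): Scale C, Scale B, Scale A.
Smallest convergent = 0.41. Discriminant |r|: 0.48, 0.25, 0.19, 0.31; count ≥ 0.41 → 1.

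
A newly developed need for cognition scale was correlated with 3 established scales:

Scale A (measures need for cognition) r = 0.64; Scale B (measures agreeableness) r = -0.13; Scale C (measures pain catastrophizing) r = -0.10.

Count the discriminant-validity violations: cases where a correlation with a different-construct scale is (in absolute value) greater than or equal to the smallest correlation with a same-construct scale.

0

Convergent (same construct = need for cognition): Scale A.
Smallest convergent = 0.64. Discriminant |r|: 0.13, 0.10; count ≥ 0.64 → 0.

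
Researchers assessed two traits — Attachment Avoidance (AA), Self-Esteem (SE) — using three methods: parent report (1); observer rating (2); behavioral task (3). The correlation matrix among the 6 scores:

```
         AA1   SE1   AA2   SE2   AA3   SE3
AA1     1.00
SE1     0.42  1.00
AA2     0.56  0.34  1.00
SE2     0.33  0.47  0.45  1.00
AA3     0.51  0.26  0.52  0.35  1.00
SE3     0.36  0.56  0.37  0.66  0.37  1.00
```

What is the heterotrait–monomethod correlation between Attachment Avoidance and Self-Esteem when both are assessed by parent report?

Different traits, same method: r(AA1, SE1) = 0.42.

0.42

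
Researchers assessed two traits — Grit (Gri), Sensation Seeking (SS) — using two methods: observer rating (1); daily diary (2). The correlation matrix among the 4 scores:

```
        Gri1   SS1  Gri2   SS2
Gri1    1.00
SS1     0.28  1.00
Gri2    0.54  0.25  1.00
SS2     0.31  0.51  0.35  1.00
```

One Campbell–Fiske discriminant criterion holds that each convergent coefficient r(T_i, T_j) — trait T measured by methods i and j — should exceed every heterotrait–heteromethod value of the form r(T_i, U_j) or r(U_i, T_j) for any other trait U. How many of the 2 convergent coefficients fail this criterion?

Convergent coefficients and their comparison sets:
Gri (methods 1·2): 0.54 vs {0.31, 0.25} → pass.
SS (methods 1·2): 0.51 vs {0.25, 0.31} → pass.
0 of 2 fail.

0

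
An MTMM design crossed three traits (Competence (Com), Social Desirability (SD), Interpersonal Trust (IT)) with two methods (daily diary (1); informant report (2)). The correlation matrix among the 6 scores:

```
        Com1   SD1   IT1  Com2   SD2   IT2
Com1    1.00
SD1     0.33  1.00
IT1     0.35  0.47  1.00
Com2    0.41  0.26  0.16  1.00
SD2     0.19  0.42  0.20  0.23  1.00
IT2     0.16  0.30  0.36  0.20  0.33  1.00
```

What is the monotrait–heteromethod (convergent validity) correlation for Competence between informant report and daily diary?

0.41

Same trait (Com), different methods: r(Com2, Com1) = 0.41.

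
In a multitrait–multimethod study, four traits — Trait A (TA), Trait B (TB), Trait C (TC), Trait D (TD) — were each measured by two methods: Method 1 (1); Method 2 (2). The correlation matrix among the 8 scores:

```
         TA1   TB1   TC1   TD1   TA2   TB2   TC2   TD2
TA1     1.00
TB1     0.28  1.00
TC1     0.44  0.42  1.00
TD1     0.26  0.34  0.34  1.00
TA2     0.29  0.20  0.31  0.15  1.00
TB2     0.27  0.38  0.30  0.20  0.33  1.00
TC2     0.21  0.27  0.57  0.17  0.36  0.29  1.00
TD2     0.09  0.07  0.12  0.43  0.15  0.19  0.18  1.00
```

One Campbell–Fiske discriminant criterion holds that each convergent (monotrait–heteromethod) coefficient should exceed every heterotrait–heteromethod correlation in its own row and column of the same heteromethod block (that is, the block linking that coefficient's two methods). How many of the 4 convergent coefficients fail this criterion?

1

Convergent coefficients and their comparison sets:
TA (methods 1·2): 0.29 vs {0.27, 0.20, 0.21, 0.31, 0.09, 0.15} → fail.
TB (methods 1·2): 0.38 vs {0.20, 0.27, 0.27, 0.30, 0.07, 0.20} → pass.
TC (methods 1·2): 0.57 vs {0.31, 0.21, 0.30, 0.27, 0.12, 0.17} → pass.
TD (methods 1·2): 0.43 vs {0.15, 0.09, 0.20, 0.07, 0.17, 0.12} → pass.
1 of 4 fail.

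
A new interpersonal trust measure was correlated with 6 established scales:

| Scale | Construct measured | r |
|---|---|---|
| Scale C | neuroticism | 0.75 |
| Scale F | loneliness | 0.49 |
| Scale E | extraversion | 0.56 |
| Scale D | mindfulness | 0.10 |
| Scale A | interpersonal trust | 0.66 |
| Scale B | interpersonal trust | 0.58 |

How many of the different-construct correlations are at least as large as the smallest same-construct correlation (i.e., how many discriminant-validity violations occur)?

1

Convergent (same construct = interpersonal trust): Scale A, Scale B.
Smallest convergent = 0.58. Discriminant values: 0.75, 0.49, 0.56, 0.10; count ≥ 0.58 → 1.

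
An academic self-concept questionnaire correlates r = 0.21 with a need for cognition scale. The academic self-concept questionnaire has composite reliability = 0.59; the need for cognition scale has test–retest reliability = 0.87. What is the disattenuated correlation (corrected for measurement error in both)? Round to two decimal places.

0.29

r_true = r_obs / √(r_xx · r_yy) = 0.21 / √(0.59 × 0.87) = 0.21 / √0.5133 = 0.21 / 0.7164 ≈ 0.29.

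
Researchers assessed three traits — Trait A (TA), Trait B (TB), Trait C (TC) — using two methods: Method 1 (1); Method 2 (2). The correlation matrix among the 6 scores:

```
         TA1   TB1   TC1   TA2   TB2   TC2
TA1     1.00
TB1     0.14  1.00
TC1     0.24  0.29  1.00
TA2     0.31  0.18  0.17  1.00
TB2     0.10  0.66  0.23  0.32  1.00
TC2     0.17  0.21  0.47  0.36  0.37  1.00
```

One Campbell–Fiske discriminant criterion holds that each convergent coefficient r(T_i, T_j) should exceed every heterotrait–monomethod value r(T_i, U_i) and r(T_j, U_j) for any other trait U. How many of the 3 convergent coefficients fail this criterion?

1

Checking each validity diagonal entry against its comparison values:
TA (methods 1·2): 0.31 vs {0.14, 0.32, 0.24, 0.36} → fail.
TB (methods 1·2): 0.66 vs {0.14, 0.32, 0.29, 0.37} → pass.
TC (methods 1·2): 0.47 vs {0.24, 0.36, 0.29, 0.37} → pass.
1 of 3 fail.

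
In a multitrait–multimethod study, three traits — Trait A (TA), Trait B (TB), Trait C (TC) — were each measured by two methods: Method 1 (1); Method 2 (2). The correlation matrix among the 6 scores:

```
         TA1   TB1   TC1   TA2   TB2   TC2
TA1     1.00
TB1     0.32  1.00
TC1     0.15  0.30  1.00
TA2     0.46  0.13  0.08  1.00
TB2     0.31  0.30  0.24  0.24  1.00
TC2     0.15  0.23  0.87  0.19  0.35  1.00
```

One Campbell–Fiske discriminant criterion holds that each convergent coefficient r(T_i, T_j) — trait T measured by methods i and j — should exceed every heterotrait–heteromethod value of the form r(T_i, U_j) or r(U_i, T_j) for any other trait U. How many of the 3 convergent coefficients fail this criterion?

1

Checking each validity diagonal entry against its comparison values:
TA (methods 1·2): 0.46 vs {0.31, 0.13, 0.15, 0.08} → pass.
TB (methods 1·2): 0.30 vs {0.13, 0.31, 0.23, 0.24} → fail.
TC (methods 1·2): 0.87 vs {0.08, 0.15, 0.24, 0.23} → pass.
1 of 3 fail.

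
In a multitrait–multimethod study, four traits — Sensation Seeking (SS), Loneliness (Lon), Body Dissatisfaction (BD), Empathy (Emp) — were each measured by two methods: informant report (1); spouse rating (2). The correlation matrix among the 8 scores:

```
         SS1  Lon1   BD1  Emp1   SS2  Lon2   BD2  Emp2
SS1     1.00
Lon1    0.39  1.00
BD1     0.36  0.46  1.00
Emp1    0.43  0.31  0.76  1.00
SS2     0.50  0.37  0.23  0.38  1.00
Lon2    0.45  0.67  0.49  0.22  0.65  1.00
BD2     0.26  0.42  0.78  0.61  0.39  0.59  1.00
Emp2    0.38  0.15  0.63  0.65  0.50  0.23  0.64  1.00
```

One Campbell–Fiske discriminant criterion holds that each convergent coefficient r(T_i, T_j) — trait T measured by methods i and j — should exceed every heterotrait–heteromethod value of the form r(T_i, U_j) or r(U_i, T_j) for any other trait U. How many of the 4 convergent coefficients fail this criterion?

0

Convergent coefficients and their comparison sets:
SS (methods 1·2): 0.50 vs {0.45, 0.37, 0.26, 0.23, 0.38, 0.38} → pass.
Lon (methods 1·2): 0.67 vs {0.37, 0.45, 0.42, 0.49, 0.15, 0.22} → pass.
BD (methods 1·2): 0.78 vs {0.23, 0.26, 0.49, 0.42, 0.63, 0.61} → pass.
Emp (methods 1·2): 0.65 vs {0.38, 0.38, 0.22, 0.15, 0.61, 0.63} → pass.
0 of 4 fail.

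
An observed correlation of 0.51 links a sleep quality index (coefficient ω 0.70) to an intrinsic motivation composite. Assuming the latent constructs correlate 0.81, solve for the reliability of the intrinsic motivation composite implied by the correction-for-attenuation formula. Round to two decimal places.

0.57

r_true = r_obs / √(r_xx · r_yy) ⇒ 0.81 = 0.51 / √(0.70 · r_yy).
√(0.70 · r_yy) = 0.51 / 0.81 = 0.6296; 0.70 · r_yy = 0.3964; r_yy = 0.3964 / 0.70 ≈ 0.57.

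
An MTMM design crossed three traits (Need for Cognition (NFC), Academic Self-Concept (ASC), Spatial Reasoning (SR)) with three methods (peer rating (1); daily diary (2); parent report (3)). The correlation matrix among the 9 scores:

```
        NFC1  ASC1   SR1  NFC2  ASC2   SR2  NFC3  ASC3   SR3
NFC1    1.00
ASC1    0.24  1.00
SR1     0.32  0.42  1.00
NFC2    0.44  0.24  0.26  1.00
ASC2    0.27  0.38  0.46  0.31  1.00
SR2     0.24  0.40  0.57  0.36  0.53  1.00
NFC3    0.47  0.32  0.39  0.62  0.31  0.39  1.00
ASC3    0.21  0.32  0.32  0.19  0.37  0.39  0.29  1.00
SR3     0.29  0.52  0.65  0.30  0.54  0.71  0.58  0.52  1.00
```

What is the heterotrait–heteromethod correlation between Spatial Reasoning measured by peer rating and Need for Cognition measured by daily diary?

0.26

Different traits and methods: r(SR1, NFC2) = 0.26.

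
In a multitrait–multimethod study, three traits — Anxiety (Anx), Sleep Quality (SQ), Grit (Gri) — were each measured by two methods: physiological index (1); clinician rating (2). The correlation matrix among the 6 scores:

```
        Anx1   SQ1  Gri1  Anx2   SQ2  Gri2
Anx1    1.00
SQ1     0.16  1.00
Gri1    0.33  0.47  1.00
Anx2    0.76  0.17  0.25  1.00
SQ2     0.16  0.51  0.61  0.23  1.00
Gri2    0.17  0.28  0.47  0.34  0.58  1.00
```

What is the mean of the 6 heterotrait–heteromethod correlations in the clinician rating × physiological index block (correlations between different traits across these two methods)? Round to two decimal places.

0.27

HTHM values (method 2 × method 1): 0.17, 0.25, 0.16, 0.61, 0.17, 0.28; mean = 1.64/6 = 0.27.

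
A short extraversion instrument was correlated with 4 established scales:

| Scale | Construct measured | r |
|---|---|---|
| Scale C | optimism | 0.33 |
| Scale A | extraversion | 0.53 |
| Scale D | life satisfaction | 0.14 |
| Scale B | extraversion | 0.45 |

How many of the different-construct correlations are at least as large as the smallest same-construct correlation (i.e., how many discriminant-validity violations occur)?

0

Convergent (same construct = extraversion): Scale A, Scale B.
Smallest convergent = 0.45. Discriminant values: 0.33, 0.14; count ≥ 0.45 → 0.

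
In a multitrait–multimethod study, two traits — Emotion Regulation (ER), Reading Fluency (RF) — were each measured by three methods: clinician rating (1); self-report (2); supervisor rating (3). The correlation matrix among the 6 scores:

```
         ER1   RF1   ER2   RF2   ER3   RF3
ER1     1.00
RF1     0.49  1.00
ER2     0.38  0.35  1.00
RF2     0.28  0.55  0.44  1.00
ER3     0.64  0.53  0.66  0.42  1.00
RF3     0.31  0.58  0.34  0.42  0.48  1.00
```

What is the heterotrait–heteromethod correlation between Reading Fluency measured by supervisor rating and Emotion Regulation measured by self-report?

0.34

Different traits and methods: r(RF3, ER2) = 0.34.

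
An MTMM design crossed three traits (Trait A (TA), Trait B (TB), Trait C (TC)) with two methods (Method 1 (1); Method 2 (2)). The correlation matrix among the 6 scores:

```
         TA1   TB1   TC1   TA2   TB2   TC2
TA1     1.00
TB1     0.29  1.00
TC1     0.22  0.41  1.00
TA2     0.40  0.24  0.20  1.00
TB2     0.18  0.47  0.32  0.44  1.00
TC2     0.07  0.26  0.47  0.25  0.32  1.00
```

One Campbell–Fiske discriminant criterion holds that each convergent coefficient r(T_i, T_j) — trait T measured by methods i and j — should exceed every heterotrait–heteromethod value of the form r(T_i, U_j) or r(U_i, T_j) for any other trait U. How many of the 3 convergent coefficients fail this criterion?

Each convergent coefficient versus the relevant comparison correlations:
TA (methods 1·2): 0.40 vs {0.18, 0.24, 0.07, 0.20} → pass.
TB (methods 1·2): 0.47 vs {0.24, 0.18, 0.26, 0.32} → pass.
TC (methods 1·2): 0.47 vs {0.20, 0.07, 0.32, 0.26} → pass.
0 of 3 fail.

0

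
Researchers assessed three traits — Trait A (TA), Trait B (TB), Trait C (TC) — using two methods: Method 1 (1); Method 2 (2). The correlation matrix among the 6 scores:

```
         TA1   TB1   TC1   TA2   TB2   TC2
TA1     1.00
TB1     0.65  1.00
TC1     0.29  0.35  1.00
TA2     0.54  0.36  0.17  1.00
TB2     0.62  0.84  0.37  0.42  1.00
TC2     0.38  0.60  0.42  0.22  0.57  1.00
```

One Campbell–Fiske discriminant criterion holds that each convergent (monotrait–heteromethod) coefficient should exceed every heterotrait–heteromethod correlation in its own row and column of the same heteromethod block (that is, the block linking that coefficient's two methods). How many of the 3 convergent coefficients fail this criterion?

2

Each convergent coefficient versus the relevant comparison correlations:
TA (methods 1·2): 0.54 vs {0.62, 0.36, 0.38, 0.17} → fail.
TB (methods 1·2): 0.84 vs {0.36, 0.62, 0.60, 0.37} → pass.
TC (methods 1·2): 0.42 vs {0.17, 0.38, 0.37, 0.60} → fail.
2 of 3 fail.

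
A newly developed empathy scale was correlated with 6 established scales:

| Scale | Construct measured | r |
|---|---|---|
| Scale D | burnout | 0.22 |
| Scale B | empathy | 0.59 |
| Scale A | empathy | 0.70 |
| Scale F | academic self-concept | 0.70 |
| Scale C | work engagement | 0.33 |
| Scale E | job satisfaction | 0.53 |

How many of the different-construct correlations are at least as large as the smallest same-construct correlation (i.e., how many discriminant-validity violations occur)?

Convergent (same construct = empathy): Scale B, Scale A.
Smallest convergent = 0.59. Discriminant values: 0.22, 0.70, 0.33, 0.53; count ≥ 0.59 → 1.

1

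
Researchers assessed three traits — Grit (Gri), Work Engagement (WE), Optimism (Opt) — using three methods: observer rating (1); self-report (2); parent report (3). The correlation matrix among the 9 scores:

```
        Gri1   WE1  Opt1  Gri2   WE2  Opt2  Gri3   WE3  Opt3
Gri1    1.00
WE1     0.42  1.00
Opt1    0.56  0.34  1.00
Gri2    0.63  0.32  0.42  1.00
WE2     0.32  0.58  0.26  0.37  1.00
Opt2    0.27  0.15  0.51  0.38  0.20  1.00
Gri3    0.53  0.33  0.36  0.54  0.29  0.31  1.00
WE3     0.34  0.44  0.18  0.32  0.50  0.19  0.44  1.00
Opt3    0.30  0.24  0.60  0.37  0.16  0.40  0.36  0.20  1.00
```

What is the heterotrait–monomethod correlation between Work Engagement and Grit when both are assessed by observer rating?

Different traits, same method: r(WE1, Gri1) = 0.42.

0.42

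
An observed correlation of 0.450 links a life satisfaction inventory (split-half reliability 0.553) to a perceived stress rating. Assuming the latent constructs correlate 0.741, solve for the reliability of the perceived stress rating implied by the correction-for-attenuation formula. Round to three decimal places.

r_true = r_obs / √(r_xx · r_yy) ⇒ 0.741 = 0.450 / √(0.553 · r_yy).
√(0.553 · r_yy) = 0.450 / 0.741 = 0.6073; 0.553 · r_yy = 0.3688; r_yy = 0.3688 / 0.553 ≈ 0.667.

0.667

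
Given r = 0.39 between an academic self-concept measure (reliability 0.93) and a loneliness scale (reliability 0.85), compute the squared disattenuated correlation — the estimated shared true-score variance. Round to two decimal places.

Disattenuated r = 0.39 / √(0.93 × 0.85) = 0.39 / 0.8891 = 0.4386.
Shared true-score variance = 0.4386² = 0.1924 ≈ 0.19.

0.19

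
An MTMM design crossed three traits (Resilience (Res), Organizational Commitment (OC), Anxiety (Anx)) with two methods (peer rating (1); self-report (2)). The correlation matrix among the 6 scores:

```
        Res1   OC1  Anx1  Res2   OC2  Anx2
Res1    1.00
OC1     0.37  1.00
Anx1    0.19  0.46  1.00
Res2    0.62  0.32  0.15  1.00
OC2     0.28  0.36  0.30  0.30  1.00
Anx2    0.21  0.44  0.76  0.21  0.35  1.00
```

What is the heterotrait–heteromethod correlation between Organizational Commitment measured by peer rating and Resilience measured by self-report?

0.32

Different traits and methods: r(OC1, Res2) = 0.32.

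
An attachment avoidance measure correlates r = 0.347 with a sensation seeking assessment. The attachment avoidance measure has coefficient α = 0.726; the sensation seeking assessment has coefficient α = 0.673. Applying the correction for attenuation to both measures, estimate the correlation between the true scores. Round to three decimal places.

0.496

r_true = r_obs / √(r_xx · r_yy) = 0.347 / √(0.726 × 0.673) = 0.347 / √0.488598 = 0.347 / 0.6990 ≈ 0.496.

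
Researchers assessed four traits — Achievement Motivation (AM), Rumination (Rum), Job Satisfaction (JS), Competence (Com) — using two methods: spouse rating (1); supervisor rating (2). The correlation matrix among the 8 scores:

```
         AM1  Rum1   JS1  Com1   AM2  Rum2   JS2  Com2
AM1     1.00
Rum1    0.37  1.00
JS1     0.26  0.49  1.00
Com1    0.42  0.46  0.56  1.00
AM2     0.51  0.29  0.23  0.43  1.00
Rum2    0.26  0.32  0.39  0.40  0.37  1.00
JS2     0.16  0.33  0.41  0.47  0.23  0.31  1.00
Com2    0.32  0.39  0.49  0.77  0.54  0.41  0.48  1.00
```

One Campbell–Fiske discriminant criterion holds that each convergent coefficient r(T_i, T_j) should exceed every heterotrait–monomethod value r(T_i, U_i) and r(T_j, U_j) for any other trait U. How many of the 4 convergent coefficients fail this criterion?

Convergent coefficients and their comparison sets:
AM (methods 1·2): 0.51 vs {0.37, 0.37, 0.26, 0.23, 0.42, 0.54} → fail.
Rum (methods 1·2): 0.32 vs {0.37, 0.37, 0.49, 0.31, 0.46, 0.41} → fail.
JS (methods 1·2): 0.41 vs {0.26, 0.23, 0.49, 0.31, 0.56, 0.48} → fail.
Com (methods 1·2): 0.77 vs {0.42, 0.54, 0.46, 0.41, 0.56, 0.48} → pass.
3 of 4 fail.

3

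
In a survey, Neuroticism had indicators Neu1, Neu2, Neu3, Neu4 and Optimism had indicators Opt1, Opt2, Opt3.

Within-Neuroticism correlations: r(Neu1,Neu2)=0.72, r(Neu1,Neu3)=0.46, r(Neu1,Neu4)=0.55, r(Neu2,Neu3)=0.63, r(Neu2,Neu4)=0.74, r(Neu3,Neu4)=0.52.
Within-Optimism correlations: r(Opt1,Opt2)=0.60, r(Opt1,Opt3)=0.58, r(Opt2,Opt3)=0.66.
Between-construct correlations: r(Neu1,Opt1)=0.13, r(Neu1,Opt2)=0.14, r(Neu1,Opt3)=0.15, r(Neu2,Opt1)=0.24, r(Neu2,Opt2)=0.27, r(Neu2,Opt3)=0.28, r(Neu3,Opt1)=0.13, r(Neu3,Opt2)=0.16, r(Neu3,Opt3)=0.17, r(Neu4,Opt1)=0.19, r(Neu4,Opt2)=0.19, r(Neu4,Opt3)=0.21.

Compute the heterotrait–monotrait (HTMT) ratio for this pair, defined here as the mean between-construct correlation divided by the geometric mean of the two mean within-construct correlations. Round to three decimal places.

Between-construct mean = 2.26/12 = 0.1883.
Mean within-Neu = 3.62/6 = 0.6033; mean within-Opt = 1.84/3 = 0.6133.
Geometric mean = √(0.6033 × 0.6133) = 0.6083.
HTMT = 0.1883 / 0.6083 = 0.310.

0.310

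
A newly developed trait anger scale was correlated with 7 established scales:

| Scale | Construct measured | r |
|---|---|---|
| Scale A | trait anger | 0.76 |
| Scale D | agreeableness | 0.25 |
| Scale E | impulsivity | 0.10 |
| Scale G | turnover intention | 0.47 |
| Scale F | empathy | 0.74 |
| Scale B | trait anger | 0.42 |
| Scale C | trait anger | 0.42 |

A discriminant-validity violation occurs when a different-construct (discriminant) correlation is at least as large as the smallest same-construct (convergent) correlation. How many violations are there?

Convergent (same construct = trait anger): Scale A, Scale B, Scale C.
Smallest convergent = 0.42. Discriminant values: 0.25, 0.10, 0.47, 0.74; count ≥ 0.42 → 2.

2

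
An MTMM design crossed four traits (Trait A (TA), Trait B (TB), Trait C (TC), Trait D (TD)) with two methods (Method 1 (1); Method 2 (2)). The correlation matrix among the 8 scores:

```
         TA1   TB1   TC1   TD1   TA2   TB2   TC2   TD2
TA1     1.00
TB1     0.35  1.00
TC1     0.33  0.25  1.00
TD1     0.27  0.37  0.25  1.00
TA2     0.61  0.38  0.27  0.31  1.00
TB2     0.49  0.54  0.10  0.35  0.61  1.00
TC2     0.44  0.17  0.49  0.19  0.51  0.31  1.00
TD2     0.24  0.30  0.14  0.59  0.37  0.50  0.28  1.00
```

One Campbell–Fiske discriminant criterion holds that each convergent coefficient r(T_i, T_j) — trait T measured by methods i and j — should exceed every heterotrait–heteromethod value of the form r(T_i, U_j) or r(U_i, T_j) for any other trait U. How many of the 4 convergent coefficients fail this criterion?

0

Checking each validity diagonal entry against its comparison values:
TA (methods 1·2): 0.61 vs {0.49, 0.38, 0.44, 0.27, 0.24, 0.31} → pass.
TB (methods 1·2): 0.54 vs {0.38, 0.49, 0.17, 0.10, 0.30, 0.35} → pass.
TC (methods 1·2): 0.49 vs {0.27, 0.44, 0.10, 0.17, 0.14, 0.19} → pass.
TD (methods 1·2): 0.59 vs {0.31, 0.24, 0.35, 0.30, 0.19, 0.14} → pass.
0 of 4 fail.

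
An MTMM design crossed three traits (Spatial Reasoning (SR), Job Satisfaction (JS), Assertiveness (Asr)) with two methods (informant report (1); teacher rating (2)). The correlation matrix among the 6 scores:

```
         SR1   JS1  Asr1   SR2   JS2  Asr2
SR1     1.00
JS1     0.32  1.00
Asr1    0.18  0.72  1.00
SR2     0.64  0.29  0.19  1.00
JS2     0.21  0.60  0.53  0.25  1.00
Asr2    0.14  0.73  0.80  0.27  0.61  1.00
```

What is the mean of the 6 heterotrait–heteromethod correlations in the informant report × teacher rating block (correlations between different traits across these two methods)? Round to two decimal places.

0.35

HTHM values (method 1 × method 2): 0.21, 0.14, 0.29, 0.73, 0.19, 0.53; mean = 2.09/6 = 0.35.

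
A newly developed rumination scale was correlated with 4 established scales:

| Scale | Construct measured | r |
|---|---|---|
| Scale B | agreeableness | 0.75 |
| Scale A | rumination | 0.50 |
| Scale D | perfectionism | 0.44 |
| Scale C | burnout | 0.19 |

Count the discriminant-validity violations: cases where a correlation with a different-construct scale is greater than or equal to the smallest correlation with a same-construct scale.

1

Convergent (same construct = rumination): Scale A.
Smallest convergent = 0.50. Discriminant values: 0.75, 0.44, 0.19; count ≥ 0.50 → 1.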